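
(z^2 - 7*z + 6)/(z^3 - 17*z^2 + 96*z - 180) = (z - 1)/(z^2 - 11*z + 30)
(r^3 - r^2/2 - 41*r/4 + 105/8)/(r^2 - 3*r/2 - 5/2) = (r^2 + 2*r - 21/4)/(r + 1)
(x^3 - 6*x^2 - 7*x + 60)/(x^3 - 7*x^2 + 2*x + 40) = (x + 3)/(x + 2)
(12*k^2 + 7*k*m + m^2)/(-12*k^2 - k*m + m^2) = (-4*k - m)/(4*k - m)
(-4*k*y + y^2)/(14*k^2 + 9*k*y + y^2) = y*(-4*k + y)/(14*k^2 + 9*k*y + y^2)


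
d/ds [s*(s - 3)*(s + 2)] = 3*s^2 - 2*s - 6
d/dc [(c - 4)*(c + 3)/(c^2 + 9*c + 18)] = 10/(c^2 + 12*c + 36)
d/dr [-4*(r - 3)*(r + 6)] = -8*r - 12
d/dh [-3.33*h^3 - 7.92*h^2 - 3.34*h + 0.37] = -9.99*h^2 - 15.84*h - 3.34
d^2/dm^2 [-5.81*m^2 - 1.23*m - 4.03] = -11.6200000000000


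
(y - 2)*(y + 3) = y^2 + y - 6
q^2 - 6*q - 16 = (q - 8)*(q + 2)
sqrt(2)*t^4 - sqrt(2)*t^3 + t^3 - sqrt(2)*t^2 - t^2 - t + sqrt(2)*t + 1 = (t - 1)^2*(t + 1)*(sqrt(2)*t + 1)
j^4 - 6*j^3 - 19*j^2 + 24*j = j*(j - 8)*(j - 1)*(j + 3)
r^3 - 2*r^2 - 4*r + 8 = (r - 2)^2*(r + 2)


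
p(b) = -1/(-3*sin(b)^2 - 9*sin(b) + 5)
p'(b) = -(6*sin(b)*cos(b) + 9*cos(b))/(-3*sin(b)^2 - 9*sin(b) + 5)^2 = -3*(2*sin(b) + 3)*cos(b)/(3*sin(b)^2 + 9*sin(b) - 5)^2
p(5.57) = -0.10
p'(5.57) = -0.04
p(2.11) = 0.20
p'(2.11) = 0.30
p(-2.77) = -0.13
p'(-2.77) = 0.10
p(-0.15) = -0.16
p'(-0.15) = -0.20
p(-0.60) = -0.11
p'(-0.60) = -0.06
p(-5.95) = -0.58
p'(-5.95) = -3.44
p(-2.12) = -0.10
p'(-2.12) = 0.02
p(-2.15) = -0.10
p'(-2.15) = 0.02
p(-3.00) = -0.16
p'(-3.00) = 0.21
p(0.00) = -0.20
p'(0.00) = -0.36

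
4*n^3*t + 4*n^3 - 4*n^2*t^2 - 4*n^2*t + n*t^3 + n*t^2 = (-2*n + t)^2*(n*t + n)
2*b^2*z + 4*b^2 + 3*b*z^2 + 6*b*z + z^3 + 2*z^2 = (b + z)*(2*b + z)*(z + 2)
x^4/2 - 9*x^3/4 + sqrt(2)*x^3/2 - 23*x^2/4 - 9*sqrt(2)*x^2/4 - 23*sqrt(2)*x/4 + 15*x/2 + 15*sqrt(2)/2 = (x/2 + sqrt(2)/2)*(x - 6)*(x - 1)*(x + 5/2)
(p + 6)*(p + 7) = p^2 + 13*p + 42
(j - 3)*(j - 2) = j^2 - 5*j + 6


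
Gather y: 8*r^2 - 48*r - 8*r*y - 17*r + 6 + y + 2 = 8*r^2 - 65*r + y*(1 - 8*r) + 8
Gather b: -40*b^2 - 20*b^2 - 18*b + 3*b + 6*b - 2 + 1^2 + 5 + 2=-60*b^2 - 9*b + 6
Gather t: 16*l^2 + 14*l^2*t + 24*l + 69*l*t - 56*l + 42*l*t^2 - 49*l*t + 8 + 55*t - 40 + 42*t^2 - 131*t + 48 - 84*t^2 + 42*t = 16*l^2 - 32*l + t^2*(42*l - 42) + t*(14*l^2 + 20*l - 34) + 16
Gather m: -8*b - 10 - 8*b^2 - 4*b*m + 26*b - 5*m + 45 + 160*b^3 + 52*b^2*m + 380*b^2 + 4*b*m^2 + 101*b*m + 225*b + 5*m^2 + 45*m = 160*b^3 + 372*b^2 + 243*b + m^2*(4*b + 5) + m*(52*b^2 + 97*b + 40) + 35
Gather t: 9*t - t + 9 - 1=8*t + 8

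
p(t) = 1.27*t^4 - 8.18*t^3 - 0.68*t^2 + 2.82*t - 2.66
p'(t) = 5.08*t^3 - 24.54*t^2 - 1.36*t + 2.82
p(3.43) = -155.30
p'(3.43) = -85.56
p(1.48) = -20.40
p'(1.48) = -36.48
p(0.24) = -2.13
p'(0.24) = 1.15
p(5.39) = -216.22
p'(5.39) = 78.03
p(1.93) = -40.94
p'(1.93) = -54.69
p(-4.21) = 982.76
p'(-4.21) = -805.47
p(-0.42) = -3.32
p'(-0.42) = -1.31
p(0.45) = -2.22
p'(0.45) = -2.30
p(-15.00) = 91703.29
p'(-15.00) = -22643.28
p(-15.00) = 91703.29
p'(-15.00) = -22643.28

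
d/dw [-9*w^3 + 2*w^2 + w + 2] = -27*w^2 + 4*w + 1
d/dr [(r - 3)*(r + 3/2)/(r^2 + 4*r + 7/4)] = 2*(44*r^2 + 100*r + 123)/(16*r^4 + 128*r^3 + 312*r^2 + 224*r + 49)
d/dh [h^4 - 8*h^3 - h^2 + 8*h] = 4*h^3 - 24*h^2 - 2*h + 8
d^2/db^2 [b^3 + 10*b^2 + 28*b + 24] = 6*b + 20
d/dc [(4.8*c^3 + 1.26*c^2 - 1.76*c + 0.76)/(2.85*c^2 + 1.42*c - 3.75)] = (13.68*c^4 + 13.632*c^3 - 47.1948*c^2 - 13.782*c + 5.5208)/(8.1225*c^4 + 8.094*c^3 - 19.3586*c^2 - 10.65*c + 14.0625)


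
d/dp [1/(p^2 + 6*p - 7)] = 2*(-p - 3)/(p^2 + 6*p - 7)^2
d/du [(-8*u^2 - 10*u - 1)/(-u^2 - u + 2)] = (-2*u^2 - 34*u - 21)/(u^4 + 2*u^3 - 3*u^2 - 4*u + 4)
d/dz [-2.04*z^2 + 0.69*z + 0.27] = 0.69 - 4.08*z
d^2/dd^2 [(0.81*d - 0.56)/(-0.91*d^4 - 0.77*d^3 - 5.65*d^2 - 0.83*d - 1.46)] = (-8.049132*d^7 + 0.193648*d^6 - 16.097424*d^5 + 38.337936*d^4 + 11.516564*d^3 + 111.406008*d^2 + 52.069548*d - 6.504196)/(0.753571*d^12 + 1.912911*d^11 + 15.654912*d^10 + 26.272232*d^9 + 104.314644*d^8 + 106.960098*d^7 + 251.544754*d^6 + 125.805192*d^5 + 162.915189*d^4 + 46.575803*d^3 + 39.148002*d^2 + 5.307684*d + 3.112136)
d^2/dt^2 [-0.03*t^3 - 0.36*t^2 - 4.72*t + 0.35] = -0.18*t - 0.72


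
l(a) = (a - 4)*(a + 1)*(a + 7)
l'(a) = (a - 4)*(a + 1) + (a - 4)*(a + 7) + (a + 1)*(a + 7) = 3*a^2 + 8*a - 25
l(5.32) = 102.78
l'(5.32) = 102.47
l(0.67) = -42.65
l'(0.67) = -18.29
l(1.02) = -48.28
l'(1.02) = -13.72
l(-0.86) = -4.18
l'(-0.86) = -29.66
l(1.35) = -52.00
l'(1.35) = -8.73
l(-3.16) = 59.39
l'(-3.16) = -20.32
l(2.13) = -53.44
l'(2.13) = 5.65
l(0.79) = -44.76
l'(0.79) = -16.81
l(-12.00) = -880.00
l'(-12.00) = 311.00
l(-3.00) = 56.00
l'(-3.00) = -22.00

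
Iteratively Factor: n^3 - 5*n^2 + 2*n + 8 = (n - 2)*(n^2 - 3*n - 4) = (n - 2)*(n + 1)*(n - 4)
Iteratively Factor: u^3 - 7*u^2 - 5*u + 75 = (u - 5)*(u^2 - 2*u - 15) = (u - 5)^2*(u + 3)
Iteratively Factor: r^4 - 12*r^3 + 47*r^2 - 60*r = (r - 5)*(r^3 - 7*r^2 + 12*r) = (r - 5)*(r - 4)*(r^2 - 3*r) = r*(r - 5)*(r - 4)*(r - 3)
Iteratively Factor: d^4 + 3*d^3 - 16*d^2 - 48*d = (d + 3)*(d^3 - 16*d) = (d - 4)*(d + 3)*(d^2 + 4*d) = (d - 4)*(d + 3)*(d + 4)*(d)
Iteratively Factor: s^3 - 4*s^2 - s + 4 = (s - 1)*(s^2 - 3*s - 4) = (s - 1)*(s + 1)*(s - 4)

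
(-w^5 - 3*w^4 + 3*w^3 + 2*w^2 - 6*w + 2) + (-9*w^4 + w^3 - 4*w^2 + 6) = -w^5 - 12*w^4 + 4*w^3 - 2*w^2 - 6*w + 8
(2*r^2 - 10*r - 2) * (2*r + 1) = 4*r^3 - 18*r^2 - 14*r - 2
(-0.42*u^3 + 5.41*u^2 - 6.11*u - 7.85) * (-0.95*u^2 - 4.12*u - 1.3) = 0.399*u^5 - 3.4091*u^4 - 15.9387*u^3 + 25.5977*u^2 + 40.285*u + 10.205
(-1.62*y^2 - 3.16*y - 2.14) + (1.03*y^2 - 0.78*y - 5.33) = -0.59*y^2 - 3.94*y - 7.47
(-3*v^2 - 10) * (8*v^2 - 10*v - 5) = -24*v^4 + 30*v^3 - 65*v^2 + 100*v + 50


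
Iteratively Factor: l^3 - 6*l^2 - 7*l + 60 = (l - 4)*(l^2 - 2*l - 15) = (l - 4)*(l + 3)*(l - 5)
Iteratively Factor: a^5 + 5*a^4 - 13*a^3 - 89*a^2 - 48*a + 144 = (a + 4)*(a^4 + a^3 - 17*a^2 - 21*a + 36) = (a - 1)*(a + 4)*(a^3 + 2*a^2 - 15*a - 36) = (a - 1)*(a + 3)*(a + 4)*(a^2 - a - 12) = (a - 4)*(a - 1)*(a + 3)*(a + 4)*(a + 3)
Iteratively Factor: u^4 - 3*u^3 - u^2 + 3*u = (u)*(u^3 - 3*u^2 - u + 3) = u*(u - 3)*(u^2 - 1) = u*(u - 3)*(u + 1)*(u - 1)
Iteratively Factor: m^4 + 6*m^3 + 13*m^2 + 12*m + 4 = (m + 2)*(m^3 + 4*m^2 + 5*m + 2) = (m + 2)^2*(m^2 + 2*m + 1) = (m + 1)*(m + 2)^2*(m + 1)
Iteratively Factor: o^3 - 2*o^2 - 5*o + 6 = (o - 1)*(o^2 - o - 6) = (o - 3)*(o - 1)*(o + 2)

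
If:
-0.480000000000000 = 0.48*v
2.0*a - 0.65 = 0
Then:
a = 0.32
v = -1.00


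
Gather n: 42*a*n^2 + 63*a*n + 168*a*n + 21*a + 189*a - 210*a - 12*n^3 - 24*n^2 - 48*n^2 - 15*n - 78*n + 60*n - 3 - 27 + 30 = -12*n^3 + n^2*(42*a - 72) + n*(231*a - 33)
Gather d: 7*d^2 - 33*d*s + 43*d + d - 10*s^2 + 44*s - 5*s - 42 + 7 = 7*d^2 + d*(44 - 33*s) - 10*s^2 + 39*s - 35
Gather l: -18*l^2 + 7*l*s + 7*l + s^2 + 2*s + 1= -18*l^2 + l*(7*s + 7) + s^2 + 2*s + 1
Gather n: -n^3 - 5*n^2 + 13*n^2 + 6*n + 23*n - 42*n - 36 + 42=-n^3 + 8*n^2 - 13*n + 6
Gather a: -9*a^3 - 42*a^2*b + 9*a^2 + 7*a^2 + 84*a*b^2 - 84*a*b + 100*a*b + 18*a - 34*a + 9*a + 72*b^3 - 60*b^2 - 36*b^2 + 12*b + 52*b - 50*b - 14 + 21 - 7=-9*a^3 + a^2*(16 - 42*b) + a*(84*b^2 + 16*b - 7) + 72*b^3 - 96*b^2 + 14*b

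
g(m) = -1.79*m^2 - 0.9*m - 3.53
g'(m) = -3.58*m - 0.9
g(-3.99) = -28.44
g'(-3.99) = 13.38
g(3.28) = -25.74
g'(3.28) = -12.64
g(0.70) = -5.04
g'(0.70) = -3.41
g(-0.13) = -3.44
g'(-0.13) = -0.43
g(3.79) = -32.65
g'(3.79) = -14.47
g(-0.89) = -4.15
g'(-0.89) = 2.29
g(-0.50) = -3.53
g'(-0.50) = 0.89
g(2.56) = -17.56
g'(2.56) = -10.06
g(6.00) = -73.37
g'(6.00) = -22.38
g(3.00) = -22.34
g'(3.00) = -11.64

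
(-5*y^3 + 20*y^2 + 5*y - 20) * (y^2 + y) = -5*y^5 + 15*y^4 + 25*y^3 - 15*y^2 - 20*y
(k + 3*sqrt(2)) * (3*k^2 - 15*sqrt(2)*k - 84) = 3*k^3 - 6*sqrt(2)*k^2 - 174*k - 252*sqrt(2)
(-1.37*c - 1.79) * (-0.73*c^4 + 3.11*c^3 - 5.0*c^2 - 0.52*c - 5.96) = 1.0001*c^5 - 2.954*c^4 + 1.2831*c^3 + 9.6624*c^2 + 9.096*c + 10.6684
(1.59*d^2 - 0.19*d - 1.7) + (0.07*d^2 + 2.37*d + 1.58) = 1.66*d^2 + 2.18*d - 0.12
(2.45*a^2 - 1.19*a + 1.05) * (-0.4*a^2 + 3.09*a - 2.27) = -0.98*a^4 + 8.0465*a^3 - 9.6586*a^2 + 5.9458*a - 2.3835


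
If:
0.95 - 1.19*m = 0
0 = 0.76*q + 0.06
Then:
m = 0.80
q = -0.08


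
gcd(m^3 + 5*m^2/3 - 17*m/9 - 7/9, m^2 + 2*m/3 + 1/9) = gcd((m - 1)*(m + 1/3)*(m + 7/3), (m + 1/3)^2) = m + 1/3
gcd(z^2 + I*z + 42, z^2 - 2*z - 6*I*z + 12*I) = z - 6*I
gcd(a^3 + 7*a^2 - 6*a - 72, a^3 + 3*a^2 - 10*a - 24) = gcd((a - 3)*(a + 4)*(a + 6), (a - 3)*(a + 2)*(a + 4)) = a^2 + a - 12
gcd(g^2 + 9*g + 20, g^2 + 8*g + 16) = g + 4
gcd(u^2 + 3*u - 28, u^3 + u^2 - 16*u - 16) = u - 4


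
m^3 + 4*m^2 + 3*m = m*(m + 1)*(m + 3)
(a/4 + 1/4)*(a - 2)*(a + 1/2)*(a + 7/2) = a^4/4 + 3*a^3/4 - 17*a^2/16 - 39*a/16 - 7/8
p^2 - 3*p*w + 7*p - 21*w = (p + 7)*(p - 3*w)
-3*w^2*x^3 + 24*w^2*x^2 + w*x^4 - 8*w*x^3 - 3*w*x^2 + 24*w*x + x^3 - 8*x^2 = x*(-3*w + x)*(x - 8)*(w*x + 1)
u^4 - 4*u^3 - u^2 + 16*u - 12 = (u - 3)*(u - 2)*(u - 1)*(u + 2)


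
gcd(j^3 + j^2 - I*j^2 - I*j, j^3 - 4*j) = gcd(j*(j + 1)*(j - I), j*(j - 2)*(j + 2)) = j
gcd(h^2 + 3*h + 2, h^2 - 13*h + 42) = 1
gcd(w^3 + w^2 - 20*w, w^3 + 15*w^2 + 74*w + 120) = w + 5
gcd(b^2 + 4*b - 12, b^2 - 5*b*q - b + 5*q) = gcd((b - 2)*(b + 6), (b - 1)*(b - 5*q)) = 1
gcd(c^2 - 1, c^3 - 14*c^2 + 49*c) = 1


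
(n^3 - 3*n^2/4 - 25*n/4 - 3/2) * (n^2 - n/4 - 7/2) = n^5 - n^4 - 153*n^3/16 + 43*n^2/16 + 89*n/4 + 21/4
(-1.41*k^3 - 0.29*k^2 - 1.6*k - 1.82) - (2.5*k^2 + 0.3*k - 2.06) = -1.41*k^3 - 2.79*k^2 - 1.9*k + 0.24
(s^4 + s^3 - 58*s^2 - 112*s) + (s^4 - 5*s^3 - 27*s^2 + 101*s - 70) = 2*s^4 - 4*s^3 - 85*s^2 - 11*s - 70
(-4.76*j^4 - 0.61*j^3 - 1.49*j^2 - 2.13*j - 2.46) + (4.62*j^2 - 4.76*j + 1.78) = -4.76*j^4 - 0.61*j^3 + 3.13*j^2 - 6.89*j - 0.68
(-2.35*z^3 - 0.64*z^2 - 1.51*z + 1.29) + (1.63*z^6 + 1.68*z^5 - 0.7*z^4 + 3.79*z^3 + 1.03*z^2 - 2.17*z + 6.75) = 1.63*z^6 + 1.68*z^5 - 0.7*z^4 + 1.44*z^3 + 0.39*z^2 - 3.68*z + 8.04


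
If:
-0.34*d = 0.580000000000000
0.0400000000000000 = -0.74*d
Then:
No Solution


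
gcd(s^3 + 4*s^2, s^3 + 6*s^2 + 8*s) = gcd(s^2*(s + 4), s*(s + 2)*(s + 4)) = s^2 + 4*s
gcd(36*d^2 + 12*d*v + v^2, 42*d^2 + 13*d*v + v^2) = 6*d + v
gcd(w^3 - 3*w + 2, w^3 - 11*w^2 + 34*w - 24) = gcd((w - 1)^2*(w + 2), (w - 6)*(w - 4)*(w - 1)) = w - 1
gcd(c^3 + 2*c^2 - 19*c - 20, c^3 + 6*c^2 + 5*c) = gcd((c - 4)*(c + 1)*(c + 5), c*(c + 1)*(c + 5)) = c^2 + 6*c + 5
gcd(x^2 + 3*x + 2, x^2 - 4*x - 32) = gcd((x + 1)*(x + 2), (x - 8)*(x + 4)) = 1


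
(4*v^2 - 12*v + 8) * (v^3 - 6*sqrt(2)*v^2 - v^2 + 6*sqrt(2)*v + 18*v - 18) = 4*v^5 - 24*sqrt(2)*v^4 - 16*v^4 + 92*v^3 + 96*sqrt(2)*v^3 - 296*v^2 - 120*sqrt(2)*v^2 + 48*sqrt(2)*v + 360*v - 144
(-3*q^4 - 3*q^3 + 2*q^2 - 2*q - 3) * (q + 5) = -3*q^5 - 18*q^4 - 13*q^3 + 8*q^2 - 13*q - 15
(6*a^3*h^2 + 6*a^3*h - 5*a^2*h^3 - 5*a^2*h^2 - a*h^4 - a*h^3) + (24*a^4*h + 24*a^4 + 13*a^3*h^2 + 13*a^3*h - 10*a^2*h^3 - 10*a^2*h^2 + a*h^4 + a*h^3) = 24*a^4*h + 24*a^4 + 19*a^3*h^2 + 19*a^3*h - 15*a^2*h^3 - 15*a^2*h^2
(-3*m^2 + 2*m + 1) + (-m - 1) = -3*m^2 + m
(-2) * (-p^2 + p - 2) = 2*p^2 - 2*p + 4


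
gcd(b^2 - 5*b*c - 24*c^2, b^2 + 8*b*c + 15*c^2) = b + 3*c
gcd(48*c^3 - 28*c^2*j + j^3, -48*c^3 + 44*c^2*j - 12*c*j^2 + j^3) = 8*c^2 - 6*c*j + j^2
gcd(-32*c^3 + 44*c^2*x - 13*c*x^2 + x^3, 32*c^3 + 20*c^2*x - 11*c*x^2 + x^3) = 32*c^2 - 12*c*x + x^2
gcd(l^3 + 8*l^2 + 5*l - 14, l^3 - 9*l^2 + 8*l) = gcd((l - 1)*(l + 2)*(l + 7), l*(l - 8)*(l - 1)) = l - 1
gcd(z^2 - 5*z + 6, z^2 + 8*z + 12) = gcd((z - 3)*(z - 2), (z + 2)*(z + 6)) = 1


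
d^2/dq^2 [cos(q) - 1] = -cos(q)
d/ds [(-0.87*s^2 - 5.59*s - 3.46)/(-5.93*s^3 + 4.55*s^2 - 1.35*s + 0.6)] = (-5.1591*s^4 - 66.2974*s^3 - 34.9444*s^2 + 30.442*s - 8.025)/(35.1649*s^6 - 53.963*s^5 + 36.7135*s^4 - 19.401*s^3 + 7.2825*s^2 - 1.62*s + 0.36)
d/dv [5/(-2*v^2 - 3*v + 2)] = 5*(4*v + 3)/(2*v^2 + 3*v - 2)^2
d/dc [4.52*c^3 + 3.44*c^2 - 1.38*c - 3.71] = 13.56*c^2 + 6.88*c - 1.38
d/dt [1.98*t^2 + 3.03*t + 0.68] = 3.96*t + 3.03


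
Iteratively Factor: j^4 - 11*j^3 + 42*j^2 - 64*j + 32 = (j - 1)*(j^3 - 10*j^2 + 32*j - 32) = (j - 4)*(j - 1)*(j^2 - 6*j + 8) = (j - 4)^2*(j - 1)*(j - 2)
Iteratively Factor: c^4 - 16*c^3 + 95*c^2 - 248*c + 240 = (c - 4)*(c^3 - 12*c^2 + 47*c - 60) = (c - 5)*(c - 4)*(c^2 - 7*c + 12) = (c - 5)*(c - 4)^2*(c - 3)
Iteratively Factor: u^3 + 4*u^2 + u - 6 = (u - 1)*(u^2 + 5*u + 6) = (u - 1)*(u + 2)*(u + 3)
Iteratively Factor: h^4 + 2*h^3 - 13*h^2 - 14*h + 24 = (h - 1)*(h^3 + 3*h^2 - 10*h - 24) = (h - 3)*(h - 1)*(h^2 + 6*h + 8) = (h - 3)*(h - 1)*(h + 2)*(h + 4)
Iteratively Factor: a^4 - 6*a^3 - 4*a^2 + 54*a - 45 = (a - 3)*(a^3 - 3*a^2 - 13*a + 15) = (a - 3)*(a - 1)*(a^2 - 2*a - 15) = (a - 5)*(a - 3)*(a - 1)*(a + 3)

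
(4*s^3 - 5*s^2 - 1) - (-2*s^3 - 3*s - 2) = 6*s^3 - 5*s^2 + 3*s + 1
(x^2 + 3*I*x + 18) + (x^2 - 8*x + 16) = 2*x^2 - 8*x + 3*I*x + 34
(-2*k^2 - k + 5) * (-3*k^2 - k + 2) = 6*k^4 + 5*k^3 - 18*k^2 - 7*k + 10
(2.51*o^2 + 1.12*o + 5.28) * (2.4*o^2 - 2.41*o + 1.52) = 6.024*o^4 - 3.3611*o^3 + 13.788*o^2 - 11.0224*o + 8.0256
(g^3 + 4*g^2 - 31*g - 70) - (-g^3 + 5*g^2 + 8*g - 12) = 2*g^3 - g^2 - 39*g - 58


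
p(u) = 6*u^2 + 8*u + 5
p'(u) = 12*u + 8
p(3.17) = 90.65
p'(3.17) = 46.04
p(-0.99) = 2.96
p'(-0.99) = -3.88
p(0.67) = 13.05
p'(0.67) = 16.04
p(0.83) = 15.77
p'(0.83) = 17.96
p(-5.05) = 117.62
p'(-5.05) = -52.60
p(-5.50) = 142.50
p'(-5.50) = -58.00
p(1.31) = 25.78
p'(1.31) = 23.72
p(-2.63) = 25.46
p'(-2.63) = -23.56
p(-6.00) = 173.00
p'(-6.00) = -64.00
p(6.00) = 269.00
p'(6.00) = 80.00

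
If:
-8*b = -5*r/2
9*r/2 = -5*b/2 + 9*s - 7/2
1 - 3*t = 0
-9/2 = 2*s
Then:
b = -475/338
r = -760/169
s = -9/4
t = 1/3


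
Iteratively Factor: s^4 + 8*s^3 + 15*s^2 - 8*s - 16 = (s + 4)*(s^3 + 4*s^2 - s - 4) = (s + 4)^2*(s^2 - 1) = (s - 1)*(s + 4)^2*(s + 1)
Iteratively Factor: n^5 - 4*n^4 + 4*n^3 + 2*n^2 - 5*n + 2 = (n - 1)*(n^4 - 3*n^3 + n^2 + 3*n - 2) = (n - 1)^2*(n^3 - 2*n^2 - n + 2) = (n - 2)*(n - 1)^2*(n^2 - 1) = (n - 2)*(n - 1)^3*(n + 1)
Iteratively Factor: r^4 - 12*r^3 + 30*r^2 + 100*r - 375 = (r - 5)*(r^3 - 7*r^2 - 5*r + 75) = (r - 5)^2*(r^2 - 2*r - 15) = (r - 5)^3*(r + 3)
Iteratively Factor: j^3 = (j)*(j^2) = j^2*(j)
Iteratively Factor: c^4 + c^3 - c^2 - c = (c + 1)*(c^3 - c) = (c + 1)^2*(c^2 - c) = (c - 1)*(c + 1)^2*(c)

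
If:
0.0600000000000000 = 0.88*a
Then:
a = 0.07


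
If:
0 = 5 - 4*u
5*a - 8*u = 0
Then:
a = 2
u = 5/4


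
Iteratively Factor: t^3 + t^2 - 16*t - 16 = (t + 4)*(t^2 - 3*t - 4) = (t - 4)*(t + 4)*(t + 1)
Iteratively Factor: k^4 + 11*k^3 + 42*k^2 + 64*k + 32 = (k + 4)*(k^3 + 7*k^2 + 14*k + 8) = (k + 1)*(k + 4)*(k^2 + 6*k + 8) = (k + 1)*(k + 4)^2*(k + 2)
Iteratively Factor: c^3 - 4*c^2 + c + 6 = (c - 2)*(c^2 - 2*c - 3) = (c - 3)*(c - 2)*(c + 1)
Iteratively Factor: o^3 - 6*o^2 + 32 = (o + 2)*(o^2 - 8*o + 16) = (o - 4)*(o + 2)*(o - 4)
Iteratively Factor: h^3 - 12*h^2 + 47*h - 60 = (h - 3)*(h^2 - 9*h + 20) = (h - 5)*(h - 3)*(h - 4)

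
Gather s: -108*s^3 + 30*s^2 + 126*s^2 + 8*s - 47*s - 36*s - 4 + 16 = -108*s^3 + 156*s^2 - 75*s + 12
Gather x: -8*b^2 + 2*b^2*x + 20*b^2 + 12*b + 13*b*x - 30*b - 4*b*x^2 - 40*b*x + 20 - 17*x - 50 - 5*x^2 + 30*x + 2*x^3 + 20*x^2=12*b^2 - 18*b + 2*x^3 + x^2*(15 - 4*b) + x*(2*b^2 - 27*b + 13) - 30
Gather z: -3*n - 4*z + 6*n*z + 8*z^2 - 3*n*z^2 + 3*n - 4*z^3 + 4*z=6*n*z - 4*z^3 + z^2*(8 - 3*n)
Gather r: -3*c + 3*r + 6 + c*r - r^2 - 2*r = -3*c - r^2 + r*(c + 1) + 6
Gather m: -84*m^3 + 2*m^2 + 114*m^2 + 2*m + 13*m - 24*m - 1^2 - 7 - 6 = -84*m^3 + 116*m^2 - 9*m - 14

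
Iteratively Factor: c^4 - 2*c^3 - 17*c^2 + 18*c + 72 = (c - 3)*(c^3 + c^2 - 14*c - 24) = (c - 3)*(c + 2)*(c^2 - c - 12) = (c - 3)*(c + 2)*(c + 3)*(c - 4)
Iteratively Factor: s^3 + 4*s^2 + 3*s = (s)*(s^2 + 4*s + 3) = s*(s + 3)*(s + 1)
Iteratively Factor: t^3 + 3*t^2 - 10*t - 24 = (t - 3)*(t^2 + 6*t + 8) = (t - 3)*(t + 4)*(t + 2)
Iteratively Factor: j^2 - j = (j - 1)*(j)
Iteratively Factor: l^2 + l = (l + 1)*(l)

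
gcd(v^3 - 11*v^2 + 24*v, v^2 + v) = v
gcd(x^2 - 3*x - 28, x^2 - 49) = x - 7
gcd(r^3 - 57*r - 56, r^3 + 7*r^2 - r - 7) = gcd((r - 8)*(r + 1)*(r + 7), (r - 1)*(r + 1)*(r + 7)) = r^2 + 8*r + 7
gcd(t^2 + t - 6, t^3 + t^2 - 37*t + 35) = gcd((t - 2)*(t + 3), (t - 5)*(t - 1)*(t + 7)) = 1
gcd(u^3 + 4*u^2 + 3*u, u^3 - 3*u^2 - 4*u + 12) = 1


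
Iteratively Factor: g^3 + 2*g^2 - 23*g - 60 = (g - 5)*(g^2 + 7*g + 12) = (g - 5)*(g + 4)*(g + 3)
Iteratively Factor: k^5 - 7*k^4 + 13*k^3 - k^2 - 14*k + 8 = (k - 4)*(k^4 - 3*k^3 + k^2 + 3*k - 2) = (k - 4)*(k - 1)*(k^3 - 2*k^2 - k + 2) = (k - 4)*(k - 2)*(k - 1)*(k^2 - 1) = (k - 4)*(k - 2)*(k - 1)^2*(k + 1)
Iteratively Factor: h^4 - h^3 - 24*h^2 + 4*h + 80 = (h + 2)*(h^3 - 3*h^2 - 18*h + 40) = (h + 2)*(h + 4)*(h^2 - 7*h + 10) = (h - 2)*(h + 2)*(h + 4)*(h - 5)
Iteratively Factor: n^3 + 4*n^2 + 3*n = (n)*(n^2 + 4*n + 3) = n*(n + 3)*(n + 1)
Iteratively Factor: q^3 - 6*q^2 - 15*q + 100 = (q - 5)*(q^2 - q - 20) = (q - 5)*(q + 4)*(q - 5)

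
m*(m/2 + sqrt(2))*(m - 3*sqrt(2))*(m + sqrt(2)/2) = m^4/2 - sqrt(2)*m^3/4 - 13*m^2/2 - 3*sqrt(2)*m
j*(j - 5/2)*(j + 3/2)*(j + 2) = j^4 + j^3 - 23*j^2/4 - 15*j/2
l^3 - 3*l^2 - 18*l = l*(l - 6)*(l + 3)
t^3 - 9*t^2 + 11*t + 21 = (t - 7)*(t - 3)*(t + 1)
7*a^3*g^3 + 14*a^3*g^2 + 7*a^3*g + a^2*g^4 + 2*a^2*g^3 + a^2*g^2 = g*(7*a + g)*(a*g + a)^2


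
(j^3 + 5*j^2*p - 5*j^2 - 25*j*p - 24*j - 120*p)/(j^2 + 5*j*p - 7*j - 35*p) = (j^2 - 5*j - 24)/(j - 7)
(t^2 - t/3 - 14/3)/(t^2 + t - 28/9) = 3*(3*t^2 - t - 14)/(9*t^2 + 9*t - 28)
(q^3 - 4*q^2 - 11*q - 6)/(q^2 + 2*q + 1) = q - 6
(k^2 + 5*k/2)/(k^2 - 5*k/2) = (2*k + 5)/(2*k - 5)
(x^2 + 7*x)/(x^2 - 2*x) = (x + 7)/(x - 2)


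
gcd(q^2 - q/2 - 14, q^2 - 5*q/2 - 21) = q + 7/2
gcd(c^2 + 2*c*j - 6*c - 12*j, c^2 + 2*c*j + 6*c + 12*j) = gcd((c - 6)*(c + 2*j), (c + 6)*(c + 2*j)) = c + 2*j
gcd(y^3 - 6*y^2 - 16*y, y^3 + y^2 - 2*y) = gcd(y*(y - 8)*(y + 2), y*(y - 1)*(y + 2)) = y^2 + 2*y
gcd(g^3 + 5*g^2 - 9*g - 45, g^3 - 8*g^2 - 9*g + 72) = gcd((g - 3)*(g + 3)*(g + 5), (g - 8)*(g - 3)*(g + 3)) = g^2 - 9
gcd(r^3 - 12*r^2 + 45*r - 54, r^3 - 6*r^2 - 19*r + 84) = r - 3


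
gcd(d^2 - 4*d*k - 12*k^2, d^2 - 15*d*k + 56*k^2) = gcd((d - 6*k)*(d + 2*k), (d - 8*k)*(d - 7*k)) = 1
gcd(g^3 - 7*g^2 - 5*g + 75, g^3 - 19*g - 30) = g^2 - 2*g - 15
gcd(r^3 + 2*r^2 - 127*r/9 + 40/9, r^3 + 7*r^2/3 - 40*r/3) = r^2 + 7*r/3 - 40/3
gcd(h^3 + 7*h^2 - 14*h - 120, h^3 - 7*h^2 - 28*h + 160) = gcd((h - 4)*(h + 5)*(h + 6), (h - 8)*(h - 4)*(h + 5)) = h^2 + h - 20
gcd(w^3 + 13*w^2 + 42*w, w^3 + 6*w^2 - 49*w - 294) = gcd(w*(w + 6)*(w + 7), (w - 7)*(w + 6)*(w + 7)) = w^2 + 13*w + 42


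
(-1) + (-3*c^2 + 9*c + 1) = -3*c^2 + 9*c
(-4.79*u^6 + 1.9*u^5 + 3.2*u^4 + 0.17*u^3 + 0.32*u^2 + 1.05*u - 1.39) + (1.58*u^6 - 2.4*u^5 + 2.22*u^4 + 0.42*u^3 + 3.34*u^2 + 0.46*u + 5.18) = -3.21*u^6 - 0.5*u^5 + 5.42*u^4 + 0.59*u^3 + 3.66*u^2 + 1.51*u + 3.79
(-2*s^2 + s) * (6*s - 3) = -12*s^3 + 12*s^2 - 3*s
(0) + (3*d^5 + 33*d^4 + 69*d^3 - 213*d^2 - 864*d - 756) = 3*d^5 + 33*d^4 + 69*d^3 - 213*d^2 - 864*d - 756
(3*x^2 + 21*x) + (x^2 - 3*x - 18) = 4*x^2 + 18*x - 18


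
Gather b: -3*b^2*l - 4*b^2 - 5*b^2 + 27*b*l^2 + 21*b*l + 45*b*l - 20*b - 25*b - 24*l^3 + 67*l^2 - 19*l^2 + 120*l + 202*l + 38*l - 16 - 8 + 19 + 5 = b^2*(-3*l - 9) + b*(27*l^2 + 66*l - 45) - 24*l^3 + 48*l^2 + 360*l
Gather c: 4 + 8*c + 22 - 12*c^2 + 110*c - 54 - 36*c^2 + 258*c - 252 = -48*c^2 + 376*c - 280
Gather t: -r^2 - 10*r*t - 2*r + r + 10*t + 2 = -r^2 - r + t*(10 - 10*r) + 2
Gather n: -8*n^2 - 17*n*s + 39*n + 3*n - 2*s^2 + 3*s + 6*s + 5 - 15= -8*n^2 + n*(42 - 17*s) - 2*s^2 + 9*s - 10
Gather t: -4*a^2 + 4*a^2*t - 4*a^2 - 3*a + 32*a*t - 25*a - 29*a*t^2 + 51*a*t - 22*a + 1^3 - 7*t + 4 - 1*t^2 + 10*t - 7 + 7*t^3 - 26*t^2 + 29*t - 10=-8*a^2 - 50*a + 7*t^3 + t^2*(-29*a - 27) + t*(4*a^2 + 83*a + 32) - 12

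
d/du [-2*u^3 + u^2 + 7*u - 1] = -6*u^2 + 2*u + 7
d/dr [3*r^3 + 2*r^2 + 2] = r*(9*r + 4)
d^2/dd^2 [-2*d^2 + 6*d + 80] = -4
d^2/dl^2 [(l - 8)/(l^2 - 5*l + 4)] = 2*((13 - 3*l)*(l^2 - 5*l + 4) + (l - 8)*(2*l - 5)^2)/(l^2 - 5*l + 4)^3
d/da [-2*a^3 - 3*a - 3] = -6*a^2 - 3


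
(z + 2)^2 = z^2 + 4*z + 4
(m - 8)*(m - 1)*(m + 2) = m^3 - 7*m^2 - 10*m + 16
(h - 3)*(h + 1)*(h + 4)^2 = h^4 + 6*h^3 - 3*h^2 - 56*h - 48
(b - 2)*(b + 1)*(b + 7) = b^3 + 6*b^2 - 9*b - 14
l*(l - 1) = l^2 - l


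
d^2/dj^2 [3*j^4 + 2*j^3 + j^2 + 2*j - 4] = 36*j^2 + 12*j + 2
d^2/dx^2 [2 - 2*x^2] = -4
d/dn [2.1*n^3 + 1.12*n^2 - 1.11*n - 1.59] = 6.3*n^2 + 2.24*n - 1.11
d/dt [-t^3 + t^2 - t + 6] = -3*t^2 + 2*t - 1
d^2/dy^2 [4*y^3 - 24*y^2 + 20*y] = 24*y - 48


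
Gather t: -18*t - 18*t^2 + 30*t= -18*t^2 + 12*t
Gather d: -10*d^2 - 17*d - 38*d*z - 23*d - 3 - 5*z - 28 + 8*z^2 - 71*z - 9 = -10*d^2 + d*(-38*z - 40) + 8*z^2 - 76*z - 40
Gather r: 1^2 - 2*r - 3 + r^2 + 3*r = r^2 + r - 2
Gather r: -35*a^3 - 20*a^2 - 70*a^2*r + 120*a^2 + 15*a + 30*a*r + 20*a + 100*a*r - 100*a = -35*a^3 + 100*a^2 - 65*a + r*(-70*a^2 + 130*a)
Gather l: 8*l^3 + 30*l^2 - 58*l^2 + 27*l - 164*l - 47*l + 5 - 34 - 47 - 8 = 8*l^3 - 28*l^2 - 184*l - 84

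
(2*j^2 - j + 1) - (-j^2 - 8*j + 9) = 3*j^2 + 7*j - 8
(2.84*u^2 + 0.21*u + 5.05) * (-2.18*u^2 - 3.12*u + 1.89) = -6.1912*u^4 - 9.3186*u^3 - 6.2966*u^2 - 15.3591*u + 9.5445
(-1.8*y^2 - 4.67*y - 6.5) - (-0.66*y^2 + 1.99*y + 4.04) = -1.14*y^2 - 6.66*y - 10.54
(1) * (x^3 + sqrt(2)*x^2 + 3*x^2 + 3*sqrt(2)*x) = x^3 + sqrt(2)*x^2 + 3*x^2 + 3*sqrt(2)*x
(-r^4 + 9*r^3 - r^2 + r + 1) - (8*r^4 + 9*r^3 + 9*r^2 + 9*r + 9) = -9*r^4 - 10*r^2 - 8*r - 8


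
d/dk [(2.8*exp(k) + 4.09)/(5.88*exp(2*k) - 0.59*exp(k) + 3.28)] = (-16.464*exp(2*k) - 48.0984*exp(k) + 11.5971)*exp(k)/(34.5744*exp(4*k) - 6.9384*exp(3*k) + 38.9209*exp(2*k) - 3.8704*exp(k) + 10.7584)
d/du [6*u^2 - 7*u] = 12*u - 7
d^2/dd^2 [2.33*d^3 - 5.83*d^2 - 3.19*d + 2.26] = 13.98*d - 11.66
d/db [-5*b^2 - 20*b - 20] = -10*b - 20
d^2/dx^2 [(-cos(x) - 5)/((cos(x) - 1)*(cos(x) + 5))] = (cos(x) + 2)/(cos(x) - 1)^2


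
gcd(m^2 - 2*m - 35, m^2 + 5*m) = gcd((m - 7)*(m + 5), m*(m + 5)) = m + 5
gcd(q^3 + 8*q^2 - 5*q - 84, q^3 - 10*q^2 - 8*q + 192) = q + 4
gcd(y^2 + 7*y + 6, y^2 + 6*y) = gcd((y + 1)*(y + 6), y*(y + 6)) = y + 6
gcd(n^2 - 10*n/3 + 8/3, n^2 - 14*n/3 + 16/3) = n - 2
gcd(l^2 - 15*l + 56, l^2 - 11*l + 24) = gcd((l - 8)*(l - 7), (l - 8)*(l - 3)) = l - 8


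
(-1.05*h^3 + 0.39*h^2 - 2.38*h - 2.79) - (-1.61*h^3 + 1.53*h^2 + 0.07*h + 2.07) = 0.56*h^3 - 1.14*h^2 - 2.45*h - 4.86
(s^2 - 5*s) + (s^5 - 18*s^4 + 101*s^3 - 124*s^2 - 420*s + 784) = s^5 - 18*s^4 + 101*s^3 - 123*s^2 - 425*s + 784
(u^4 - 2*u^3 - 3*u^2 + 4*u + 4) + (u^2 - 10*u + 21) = u^4 - 2*u^3 - 2*u^2 - 6*u + 25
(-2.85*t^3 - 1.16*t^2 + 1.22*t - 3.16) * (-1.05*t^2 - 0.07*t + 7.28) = 2.9925*t^5 + 1.4175*t^4 - 21.9478*t^3 - 5.2122*t^2 + 9.1028*t - 23.0048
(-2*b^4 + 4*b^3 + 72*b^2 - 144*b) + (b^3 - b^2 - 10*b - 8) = -2*b^4 + 5*b^3 + 71*b^2 - 154*b - 8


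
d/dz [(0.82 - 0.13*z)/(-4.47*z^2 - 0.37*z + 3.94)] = (-0.5811*z^2 + 7.3308*z - 0.2088)/(19.9809*z^4 + 3.3078*z^3 - 35.0867*z^2 - 2.9156*z + 15.5236)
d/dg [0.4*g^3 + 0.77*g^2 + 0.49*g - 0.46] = 1.2*g^2 + 1.54*g + 0.49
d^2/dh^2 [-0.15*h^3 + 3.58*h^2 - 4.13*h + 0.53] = 7.16 - 0.9*h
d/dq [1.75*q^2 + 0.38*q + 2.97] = 3.5*q + 0.38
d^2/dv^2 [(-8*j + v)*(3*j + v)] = 2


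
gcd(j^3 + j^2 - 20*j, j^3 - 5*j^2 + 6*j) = j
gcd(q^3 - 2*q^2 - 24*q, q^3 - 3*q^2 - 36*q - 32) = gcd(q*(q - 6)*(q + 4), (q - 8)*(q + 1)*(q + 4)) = q + 4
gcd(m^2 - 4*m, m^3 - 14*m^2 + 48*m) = m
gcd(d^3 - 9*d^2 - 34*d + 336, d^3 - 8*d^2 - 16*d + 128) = d - 8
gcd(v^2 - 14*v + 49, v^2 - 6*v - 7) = v - 7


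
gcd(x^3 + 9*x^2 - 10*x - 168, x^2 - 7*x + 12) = x - 4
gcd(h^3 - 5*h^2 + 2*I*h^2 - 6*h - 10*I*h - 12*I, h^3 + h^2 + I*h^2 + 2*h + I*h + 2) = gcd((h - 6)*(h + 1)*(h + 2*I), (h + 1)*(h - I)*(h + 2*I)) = h^2 + h*(1 + 2*I) + 2*I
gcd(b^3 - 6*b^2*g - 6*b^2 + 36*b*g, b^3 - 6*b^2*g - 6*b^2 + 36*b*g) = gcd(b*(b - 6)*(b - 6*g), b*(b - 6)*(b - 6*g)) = b^3 - 6*b^2*g - 6*b^2 + 36*b*g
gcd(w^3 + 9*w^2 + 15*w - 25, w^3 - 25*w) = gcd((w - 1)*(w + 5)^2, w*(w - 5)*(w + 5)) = w + 5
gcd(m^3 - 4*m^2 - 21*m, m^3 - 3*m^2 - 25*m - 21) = m^2 - 4*m - 21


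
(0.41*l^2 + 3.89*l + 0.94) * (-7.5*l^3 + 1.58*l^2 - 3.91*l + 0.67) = -3.075*l^5 - 28.5272*l^4 - 2.5069*l^3 - 13.45*l^2 - 1.0691*l + 0.6298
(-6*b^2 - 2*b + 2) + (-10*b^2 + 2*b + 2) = 4 - 16*b^2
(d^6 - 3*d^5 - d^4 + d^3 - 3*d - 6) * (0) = 0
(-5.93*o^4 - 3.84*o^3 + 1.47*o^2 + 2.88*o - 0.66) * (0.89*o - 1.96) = -5.2777*o^5 + 8.2052*o^4 + 8.8347*o^3 - 0.318*o^2 - 6.2322*o + 1.2936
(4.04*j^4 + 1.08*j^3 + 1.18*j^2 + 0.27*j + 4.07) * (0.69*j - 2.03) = 2.7876*j^5 - 7.456*j^4 - 1.3782*j^3 - 2.2091*j^2 + 2.2602*j - 8.2621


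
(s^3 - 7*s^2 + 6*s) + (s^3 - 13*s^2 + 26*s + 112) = 2*s^3 - 20*s^2 + 32*s + 112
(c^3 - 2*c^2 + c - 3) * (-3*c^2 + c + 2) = -3*c^5 + 7*c^4 - 3*c^3 + 6*c^2 - c - 6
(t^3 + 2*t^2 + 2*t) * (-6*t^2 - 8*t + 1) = -6*t^5 - 20*t^4 - 27*t^3 - 14*t^2 + 2*t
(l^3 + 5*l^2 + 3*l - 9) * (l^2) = l^5 + 5*l^4 + 3*l^3 - 9*l^2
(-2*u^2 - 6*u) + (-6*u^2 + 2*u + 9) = -8*u^2 - 4*u + 9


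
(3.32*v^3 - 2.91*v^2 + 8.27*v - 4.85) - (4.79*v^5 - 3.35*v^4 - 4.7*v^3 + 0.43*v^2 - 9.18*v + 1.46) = -4.79*v^5 + 3.35*v^4 + 8.02*v^3 - 3.34*v^2 + 17.45*v - 6.31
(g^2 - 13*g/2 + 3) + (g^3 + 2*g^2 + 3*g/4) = g^3 + 3*g^2 - 23*g/4 + 3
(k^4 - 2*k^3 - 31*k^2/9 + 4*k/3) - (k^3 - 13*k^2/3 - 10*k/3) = k^4 - 3*k^3 + 8*k^2/9 + 14*k/3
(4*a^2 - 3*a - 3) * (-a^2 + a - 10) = -4*a^4 + 7*a^3 - 40*a^2 + 27*a + 30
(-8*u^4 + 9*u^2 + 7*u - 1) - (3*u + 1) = -8*u^4 + 9*u^2 + 4*u - 2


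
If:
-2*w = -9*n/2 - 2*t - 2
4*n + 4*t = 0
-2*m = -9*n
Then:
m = 18*w/5 - 18/5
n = 4*w/5 - 4/5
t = 4/5 - 4*w/5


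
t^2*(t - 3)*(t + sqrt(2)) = t^4 - 3*t^3 + sqrt(2)*t^3 - 3*sqrt(2)*t^2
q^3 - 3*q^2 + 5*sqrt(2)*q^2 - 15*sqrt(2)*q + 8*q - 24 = (q - 3)*(q + sqrt(2))*(q + 4*sqrt(2))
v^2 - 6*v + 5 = (v - 5)*(v - 1)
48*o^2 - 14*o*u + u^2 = (-8*o + u)*(-6*o + u)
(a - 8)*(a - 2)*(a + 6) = a^3 - 4*a^2 - 44*a + 96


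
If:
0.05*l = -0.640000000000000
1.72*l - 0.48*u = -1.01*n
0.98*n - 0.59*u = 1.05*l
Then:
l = -12.80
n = 154.91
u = 280.08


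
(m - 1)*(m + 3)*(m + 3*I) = m^3 + 2*m^2 + 3*I*m^2 - 3*m + 6*I*m - 9*I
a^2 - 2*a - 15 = (a - 5)*(a + 3)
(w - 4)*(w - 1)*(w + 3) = w^3 - 2*w^2 - 11*w + 12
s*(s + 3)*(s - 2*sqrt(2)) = s^3 - 2*sqrt(2)*s^2 + 3*s^2 - 6*sqrt(2)*s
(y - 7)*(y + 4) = y^2 - 3*y - 28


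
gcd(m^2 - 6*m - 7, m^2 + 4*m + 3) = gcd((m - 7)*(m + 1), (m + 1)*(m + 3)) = m + 1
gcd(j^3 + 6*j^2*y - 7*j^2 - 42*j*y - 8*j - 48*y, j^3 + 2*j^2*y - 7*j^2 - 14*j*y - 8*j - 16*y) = j^2 - 7*j - 8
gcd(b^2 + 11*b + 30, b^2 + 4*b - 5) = b + 5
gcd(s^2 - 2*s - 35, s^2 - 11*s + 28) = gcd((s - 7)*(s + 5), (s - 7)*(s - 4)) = s - 7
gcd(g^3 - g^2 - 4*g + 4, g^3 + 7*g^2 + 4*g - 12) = g^2 + g - 2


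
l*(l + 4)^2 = l^3 + 8*l^2 + 16*l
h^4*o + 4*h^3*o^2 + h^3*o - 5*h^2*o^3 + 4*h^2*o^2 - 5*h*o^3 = h*(h - o)*(h + 5*o)*(h*o + o)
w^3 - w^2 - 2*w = w*(w - 2)*(w + 1)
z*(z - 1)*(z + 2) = z^3 + z^2 - 2*z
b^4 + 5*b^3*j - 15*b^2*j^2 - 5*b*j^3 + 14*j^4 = (b - 2*j)*(b - j)*(b + j)*(b + 7*j)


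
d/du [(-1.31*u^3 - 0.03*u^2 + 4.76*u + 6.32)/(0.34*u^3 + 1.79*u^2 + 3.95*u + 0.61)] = (-2.3347*u^4 - 13.5858*u^3 - 17.4826*u^2 - 22.6622*u - 22.0604)/(0.1156*u^6 + 1.2172*u^5 + 5.8901*u^4 + 14.5558*u^3 + 17.7863*u^2 + 4.819*u + 0.3721)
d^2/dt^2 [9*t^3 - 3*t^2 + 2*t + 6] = 54*t - 6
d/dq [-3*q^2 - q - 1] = -6*q - 1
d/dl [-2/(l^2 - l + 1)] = 2*(2*l - 1)/(l^2 - l + 1)^2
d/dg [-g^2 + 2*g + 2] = 2 - 2*g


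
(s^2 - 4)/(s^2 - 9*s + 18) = (s^2 - 4)/(s^2 - 9*s + 18)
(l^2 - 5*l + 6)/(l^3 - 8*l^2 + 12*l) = (l - 3)/(l*(l - 6))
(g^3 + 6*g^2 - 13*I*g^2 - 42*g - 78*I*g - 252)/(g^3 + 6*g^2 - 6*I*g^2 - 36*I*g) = (g - 7*I)/g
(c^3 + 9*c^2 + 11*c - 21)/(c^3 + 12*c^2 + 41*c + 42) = (c - 1)/(c + 2)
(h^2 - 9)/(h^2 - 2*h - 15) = (h - 3)/(h - 5)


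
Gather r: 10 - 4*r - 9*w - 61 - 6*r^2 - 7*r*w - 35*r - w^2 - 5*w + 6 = -6*r^2 + r*(-7*w - 39) - w^2 - 14*w - 45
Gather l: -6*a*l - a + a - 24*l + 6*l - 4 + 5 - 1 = l*(-6*a - 18)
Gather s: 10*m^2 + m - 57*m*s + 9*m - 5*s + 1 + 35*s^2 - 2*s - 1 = 10*m^2 + 10*m + 35*s^2 + s*(-57*m - 7)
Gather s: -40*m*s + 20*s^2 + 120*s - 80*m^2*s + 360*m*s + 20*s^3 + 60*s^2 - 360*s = 20*s^3 + 80*s^2 + s*(-80*m^2 + 320*m - 240)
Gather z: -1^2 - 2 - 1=-4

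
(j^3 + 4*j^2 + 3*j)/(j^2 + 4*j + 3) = j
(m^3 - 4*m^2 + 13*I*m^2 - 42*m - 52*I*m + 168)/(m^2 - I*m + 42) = (m^2 + m*(-4 + 7*I) - 28*I)/(m - 7*I)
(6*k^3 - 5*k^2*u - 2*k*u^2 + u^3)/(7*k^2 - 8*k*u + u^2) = (-6*k^2 - k*u + u^2)/(-7*k + u)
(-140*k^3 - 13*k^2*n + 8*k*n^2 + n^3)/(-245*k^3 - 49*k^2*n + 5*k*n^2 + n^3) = (4*k - n)/(7*k - n)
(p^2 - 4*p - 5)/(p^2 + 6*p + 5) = (p - 5)/(p + 5)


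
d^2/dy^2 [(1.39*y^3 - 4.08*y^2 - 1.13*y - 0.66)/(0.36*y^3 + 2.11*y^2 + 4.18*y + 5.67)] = (4.44089209850063e-16*y^7 - 3.169224*y^6 - 13.42872*y^5 - 3.38623200000001*y^4 + 189.194824*y^3 + 494.623728*y^2 + 322.392456*y - 216.043152)/(0.046656*y^9 + 0.820368*y^8 + 6.433452*y^7 + 30.649195*y^6 + 100.541118*y^5 + 237.523809*y^4 + 407.80504*y^3 + 500.708061*y^2 + 403.147206*y + 182.284263)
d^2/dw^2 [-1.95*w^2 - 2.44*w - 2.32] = -3.90000000000000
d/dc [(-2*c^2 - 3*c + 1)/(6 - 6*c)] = (c^2 - 2*c - 1)/(3*(c^2 - 2*c + 1))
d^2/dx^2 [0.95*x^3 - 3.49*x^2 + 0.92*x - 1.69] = 5.7*x - 6.98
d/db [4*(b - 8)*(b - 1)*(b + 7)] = 12*b^2 - 16*b - 220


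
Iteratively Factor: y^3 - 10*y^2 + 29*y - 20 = (y - 4)*(y^2 - 6*y + 5) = (y - 4)*(y - 1)*(y - 5)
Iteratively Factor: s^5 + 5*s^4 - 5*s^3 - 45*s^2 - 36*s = (s)*(s^4 + 5*s^3 - 5*s^2 - 45*s - 36) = s*(s + 4)*(s^3 + s^2 - 9*s - 9) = s*(s + 1)*(s + 4)*(s^2 - 9) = s*(s + 1)*(s + 3)*(s + 4)*(s - 3)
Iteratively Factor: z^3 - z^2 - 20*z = (z - 5)*(z^2 + 4*z) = z*(z - 5)*(z + 4)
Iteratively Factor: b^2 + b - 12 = (b - 3)*(b + 4)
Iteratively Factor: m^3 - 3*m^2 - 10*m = (m + 2)*(m^2 - 5*m) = m*(m + 2)*(m - 5)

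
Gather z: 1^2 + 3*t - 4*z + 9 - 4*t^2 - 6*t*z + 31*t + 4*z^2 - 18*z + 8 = -4*t^2 + 34*t + 4*z^2 + z*(-6*t - 22) + 18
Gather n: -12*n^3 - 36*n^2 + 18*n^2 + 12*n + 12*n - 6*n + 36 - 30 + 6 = -12*n^3 - 18*n^2 + 18*n + 12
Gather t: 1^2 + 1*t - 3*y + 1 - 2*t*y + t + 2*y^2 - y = t*(2 - 2*y) + 2*y^2 - 4*y + 2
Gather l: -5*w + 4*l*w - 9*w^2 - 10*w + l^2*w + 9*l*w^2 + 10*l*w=l^2*w + l*(9*w^2 + 14*w) - 9*w^2 - 15*w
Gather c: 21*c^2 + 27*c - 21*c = 21*c^2 + 6*c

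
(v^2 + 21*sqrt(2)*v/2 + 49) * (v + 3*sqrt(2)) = v^3 + 27*sqrt(2)*v^2/2 + 112*v + 147*sqrt(2)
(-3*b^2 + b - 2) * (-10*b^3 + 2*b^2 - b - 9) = 30*b^5 - 16*b^4 + 25*b^3 + 22*b^2 - 7*b + 18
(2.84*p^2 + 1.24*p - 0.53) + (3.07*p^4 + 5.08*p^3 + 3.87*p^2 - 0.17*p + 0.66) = 3.07*p^4 + 5.08*p^3 + 6.71*p^2 + 1.07*p + 0.13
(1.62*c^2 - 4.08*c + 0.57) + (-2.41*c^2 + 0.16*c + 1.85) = -0.79*c^2 - 3.92*c + 2.42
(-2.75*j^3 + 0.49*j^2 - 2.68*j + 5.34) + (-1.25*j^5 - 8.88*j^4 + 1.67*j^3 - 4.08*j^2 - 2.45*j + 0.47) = -1.25*j^5 - 8.88*j^4 - 1.08*j^3 - 3.59*j^2 - 5.13*j + 5.81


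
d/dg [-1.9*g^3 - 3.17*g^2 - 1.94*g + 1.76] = -5.7*g^2 - 6.34*g - 1.94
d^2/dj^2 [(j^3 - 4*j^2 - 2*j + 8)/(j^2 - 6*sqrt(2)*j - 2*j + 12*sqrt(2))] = 4*(-6*sqrt(2)*j^3 + 33*j^3 - 204*j^2 + 36*sqrt(2)*j^2 - 36*sqrt(2)*j + 408*j - 416 + 24*sqrt(2))/(j^6 - 18*sqrt(2)*j^5 - 6*j^5 + 108*sqrt(2)*j^4 + 228*j^4 - 1304*j^3 - 648*sqrt(2)*j^3 + 2592*j^2 + 2736*sqrt(2)*j^2 - 5184*sqrt(2)*j - 1728*j + 3456*sqrt(2))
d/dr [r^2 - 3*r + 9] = 2*r - 3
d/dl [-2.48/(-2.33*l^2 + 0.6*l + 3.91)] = (1.488 - 11.5568*l)/(-2.33*l^2 + 0.6*l + 3.91)^2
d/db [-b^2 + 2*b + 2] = 2 - 2*b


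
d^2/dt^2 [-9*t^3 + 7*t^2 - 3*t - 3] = 14 - 54*t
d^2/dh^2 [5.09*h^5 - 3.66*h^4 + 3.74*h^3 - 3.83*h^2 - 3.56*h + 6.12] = 101.8*h^3 - 43.92*h^2 + 22.44*h - 7.66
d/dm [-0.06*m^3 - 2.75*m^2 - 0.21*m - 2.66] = -0.18*m^2 - 5.5*m - 0.21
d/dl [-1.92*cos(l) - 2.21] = 1.92*sin(l)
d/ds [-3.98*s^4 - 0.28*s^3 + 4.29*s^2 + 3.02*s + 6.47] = -15.92*s^3 - 0.84*s^2 + 8.58*s + 3.02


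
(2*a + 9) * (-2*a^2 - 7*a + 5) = -4*a^3 - 32*a^2 - 53*a + 45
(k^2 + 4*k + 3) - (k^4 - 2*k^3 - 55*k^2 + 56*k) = -k^4 + 2*k^3 + 56*k^2 - 52*k + 3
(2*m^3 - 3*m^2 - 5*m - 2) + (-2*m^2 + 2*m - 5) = 2*m^3 - 5*m^2 - 3*m - 7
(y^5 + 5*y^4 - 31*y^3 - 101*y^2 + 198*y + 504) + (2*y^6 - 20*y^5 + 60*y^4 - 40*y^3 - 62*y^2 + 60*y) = 2*y^6 - 19*y^5 + 65*y^4 - 71*y^3 - 163*y^2 + 258*y + 504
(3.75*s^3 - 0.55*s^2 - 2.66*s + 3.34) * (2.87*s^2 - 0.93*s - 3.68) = 10.7625*s^5 - 5.066*s^4 - 20.9227*s^3 + 14.0836*s^2 + 6.6826*s - 12.2912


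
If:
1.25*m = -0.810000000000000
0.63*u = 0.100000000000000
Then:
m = -0.65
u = 0.16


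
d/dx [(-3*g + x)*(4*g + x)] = g + 2*x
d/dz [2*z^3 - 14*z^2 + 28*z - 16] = 6*z^2 - 28*z + 28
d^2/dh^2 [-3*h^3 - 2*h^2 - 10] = -18*h - 4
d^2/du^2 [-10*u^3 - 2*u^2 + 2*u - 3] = -60*u - 4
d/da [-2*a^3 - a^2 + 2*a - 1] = -6*a^2 - 2*a + 2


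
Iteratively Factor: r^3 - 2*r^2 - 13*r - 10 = (r - 5)*(r^2 + 3*r + 2) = (r - 5)*(r + 1)*(r + 2)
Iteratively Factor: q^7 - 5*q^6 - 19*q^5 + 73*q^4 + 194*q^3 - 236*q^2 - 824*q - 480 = (q + 2)*(q^6 - 7*q^5 - 5*q^4 + 83*q^3 + 28*q^2 - 292*q - 240) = (q + 1)*(q + 2)*(q^5 - 8*q^4 + 3*q^3 + 80*q^2 - 52*q - 240) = (q + 1)*(q + 2)^2*(q^4 - 10*q^3 + 23*q^2 + 34*q - 120) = (q - 4)*(q + 1)*(q + 2)^2*(q^3 - 6*q^2 - q + 30) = (q - 4)*(q + 1)*(q + 2)^3*(q^2 - 8*q + 15) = (q - 5)*(q - 4)*(q + 1)*(q + 2)^3*(q - 3)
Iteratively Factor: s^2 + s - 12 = (s + 4)*(s - 3)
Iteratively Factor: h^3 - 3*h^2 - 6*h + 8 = (h - 4)*(h^2 + h - 2) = (h - 4)*(h + 2)*(h - 1)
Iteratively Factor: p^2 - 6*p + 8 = (p - 2)*(p - 4)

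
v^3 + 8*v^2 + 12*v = v*(v + 2)*(v + 6)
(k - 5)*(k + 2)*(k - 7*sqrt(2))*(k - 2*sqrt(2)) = k^4 - 9*sqrt(2)*k^3 - 3*k^3 + 18*k^2 + 27*sqrt(2)*k^2 - 84*k + 90*sqrt(2)*k - 280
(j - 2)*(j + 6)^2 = j^3 + 10*j^2 + 12*j - 72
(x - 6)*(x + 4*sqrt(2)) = x^2 - 6*x + 4*sqrt(2)*x - 24*sqrt(2)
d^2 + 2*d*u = d*(d + 2*u)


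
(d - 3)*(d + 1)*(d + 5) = d^3 + 3*d^2 - 13*d - 15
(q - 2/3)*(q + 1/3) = q^2 - q/3 - 2/9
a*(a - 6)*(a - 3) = a^3 - 9*a^2 + 18*a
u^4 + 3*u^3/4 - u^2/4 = u^2*(u - 1/4)*(u + 1)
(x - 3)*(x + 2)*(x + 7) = x^3 + 6*x^2 - 13*x - 42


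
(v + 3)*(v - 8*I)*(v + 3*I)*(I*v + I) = I*v^4 + 5*v^3 + 4*I*v^3 + 20*v^2 + 27*I*v^2 + 15*v + 96*I*v + 72*I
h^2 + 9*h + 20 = (h + 4)*(h + 5)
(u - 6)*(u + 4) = u^2 - 2*u - 24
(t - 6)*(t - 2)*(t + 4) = t^3 - 4*t^2 - 20*t + 48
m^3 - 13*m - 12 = (m - 4)*(m + 1)*(m + 3)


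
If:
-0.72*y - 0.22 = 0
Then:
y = -0.31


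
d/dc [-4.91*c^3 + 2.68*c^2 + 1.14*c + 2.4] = -14.73*c^2 + 5.36*c + 1.14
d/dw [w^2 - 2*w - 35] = 2*w - 2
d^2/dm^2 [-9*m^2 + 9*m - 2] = -18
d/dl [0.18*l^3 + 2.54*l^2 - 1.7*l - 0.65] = 0.54*l^2 + 5.08*l - 1.7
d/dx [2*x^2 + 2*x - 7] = 4*x + 2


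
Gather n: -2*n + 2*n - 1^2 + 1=0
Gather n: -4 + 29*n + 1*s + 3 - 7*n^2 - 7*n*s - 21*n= -7*n^2 + n*(8 - 7*s) + s - 1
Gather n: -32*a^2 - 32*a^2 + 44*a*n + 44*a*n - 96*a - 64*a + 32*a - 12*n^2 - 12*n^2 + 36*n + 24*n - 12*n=-64*a^2 - 128*a - 24*n^2 + n*(88*a + 48)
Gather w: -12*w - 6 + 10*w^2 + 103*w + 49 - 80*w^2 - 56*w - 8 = -70*w^2 + 35*w + 35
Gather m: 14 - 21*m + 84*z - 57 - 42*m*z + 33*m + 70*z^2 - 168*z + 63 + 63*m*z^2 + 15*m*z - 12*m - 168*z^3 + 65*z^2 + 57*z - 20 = m*(63*z^2 - 27*z) - 168*z^3 + 135*z^2 - 27*z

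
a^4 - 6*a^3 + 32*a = a*(a - 4)^2*(a + 2)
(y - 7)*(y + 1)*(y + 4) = y^3 - 2*y^2 - 31*y - 28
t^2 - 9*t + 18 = (t - 6)*(t - 3)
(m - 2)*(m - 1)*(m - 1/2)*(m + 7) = m^4 + 7*m^3/2 - 21*m^2 + 47*m/2 - 7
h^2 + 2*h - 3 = (h - 1)*(h + 3)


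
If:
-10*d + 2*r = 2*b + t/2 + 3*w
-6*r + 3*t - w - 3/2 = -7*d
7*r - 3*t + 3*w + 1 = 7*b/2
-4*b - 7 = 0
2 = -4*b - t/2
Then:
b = -7/4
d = -591/158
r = -915/632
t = 10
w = 3477/316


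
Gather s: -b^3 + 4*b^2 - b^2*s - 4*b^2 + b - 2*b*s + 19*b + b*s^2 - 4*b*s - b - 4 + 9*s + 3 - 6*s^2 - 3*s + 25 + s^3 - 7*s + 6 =-b^3 + 19*b + s^3 + s^2*(b - 6) + s*(-b^2 - 6*b - 1) + 30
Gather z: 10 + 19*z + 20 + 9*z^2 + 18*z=9*z^2 + 37*z + 30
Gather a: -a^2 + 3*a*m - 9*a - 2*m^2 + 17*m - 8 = -a^2 + a*(3*m - 9) - 2*m^2 + 17*m - 8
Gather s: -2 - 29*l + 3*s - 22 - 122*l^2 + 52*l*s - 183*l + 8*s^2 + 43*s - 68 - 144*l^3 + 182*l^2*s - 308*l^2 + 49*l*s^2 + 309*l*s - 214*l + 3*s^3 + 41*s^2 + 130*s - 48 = -144*l^3 - 430*l^2 - 426*l + 3*s^3 + s^2*(49*l + 49) + s*(182*l^2 + 361*l + 176) - 140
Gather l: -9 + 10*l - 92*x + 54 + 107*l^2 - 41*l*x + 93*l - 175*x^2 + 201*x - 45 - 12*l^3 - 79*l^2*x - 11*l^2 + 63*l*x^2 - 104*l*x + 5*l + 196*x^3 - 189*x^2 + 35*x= -12*l^3 + l^2*(96 - 79*x) + l*(63*x^2 - 145*x + 108) + 196*x^3 - 364*x^2 + 144*x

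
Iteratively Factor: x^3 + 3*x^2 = (x)*(x^2 + 3*x) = x^2*(x + 3)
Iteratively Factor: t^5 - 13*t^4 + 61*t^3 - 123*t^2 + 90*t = (t - 3)*(t^4 - 10*t^3 + 31*t^2 - 30*t) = (t - 3)^2*(t^3 - 7*t^2 + 10*t) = (t - 3)^2*(t - 2)*(t^2 - 5*t) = t*(t - 3)^2*(t - 2)*(t - 5)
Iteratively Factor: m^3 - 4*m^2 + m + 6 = (m + 1)*(m^2 - 5*m + 6) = (m - 2)*(m + 1)*(m - 3)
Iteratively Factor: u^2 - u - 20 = (u + 4)*(u - 5)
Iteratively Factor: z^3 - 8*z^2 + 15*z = (z - 3)*(z^2 - 5*z) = z*(z - 3)*(z - 5)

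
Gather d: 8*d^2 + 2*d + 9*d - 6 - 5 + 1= 8*d^2 + 11*d - 10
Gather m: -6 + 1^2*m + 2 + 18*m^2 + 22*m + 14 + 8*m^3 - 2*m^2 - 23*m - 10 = 8*m^3 + 16*m^2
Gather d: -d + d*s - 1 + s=d*(s - 1) + s - 1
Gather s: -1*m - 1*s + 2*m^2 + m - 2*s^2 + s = 2*m^2 - 2*s^2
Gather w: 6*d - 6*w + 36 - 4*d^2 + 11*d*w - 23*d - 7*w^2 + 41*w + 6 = -4*d^2 - 17*d - 7*w^2 + w*(11*d + 35) + 42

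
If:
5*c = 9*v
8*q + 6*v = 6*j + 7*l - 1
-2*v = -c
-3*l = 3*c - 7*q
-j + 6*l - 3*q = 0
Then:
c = 0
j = 33/223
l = 7/223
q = 3/223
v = 0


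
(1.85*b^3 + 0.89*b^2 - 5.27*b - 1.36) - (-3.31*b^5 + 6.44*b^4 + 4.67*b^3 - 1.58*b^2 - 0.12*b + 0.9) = 3.31*b^5 - 6.44*b^4 - 2.82*b^3 + 2.47*b^2 - 5.15*b - 2.26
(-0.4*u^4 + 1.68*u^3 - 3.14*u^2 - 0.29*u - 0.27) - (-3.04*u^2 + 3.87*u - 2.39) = -0.4*u^4 + 1.68*u^3 - 0.1*u^2 - 4.16*u + 2.12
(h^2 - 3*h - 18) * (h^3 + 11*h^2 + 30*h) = h^5 + 8*h^4 - 21*h^3 - 288*h^2 - 540*h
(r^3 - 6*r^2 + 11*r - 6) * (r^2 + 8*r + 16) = r^5 + 2*r^4 - 21*r^3 - 14*r^2 + 128*r - 96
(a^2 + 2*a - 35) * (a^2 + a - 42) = a^4 + 3*a^3 - 75*a^2 - 119*a + 1470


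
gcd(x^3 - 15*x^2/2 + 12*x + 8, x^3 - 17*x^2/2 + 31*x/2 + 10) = x^2 - 7*x/2 - 2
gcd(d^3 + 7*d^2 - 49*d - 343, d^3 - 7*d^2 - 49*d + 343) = d^2 - 49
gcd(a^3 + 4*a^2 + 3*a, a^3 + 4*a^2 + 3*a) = a^3 + 4*a^2 + 3*a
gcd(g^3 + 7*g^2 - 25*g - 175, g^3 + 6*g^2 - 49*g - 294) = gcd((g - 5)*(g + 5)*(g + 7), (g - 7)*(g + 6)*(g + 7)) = g + 7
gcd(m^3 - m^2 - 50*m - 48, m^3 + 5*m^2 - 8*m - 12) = m^2 + 7*m + 6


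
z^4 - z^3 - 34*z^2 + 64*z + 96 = (z - 4)^2*(z + 1)*(z + 6)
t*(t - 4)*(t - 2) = t^3 - 6*t^2 + 8*t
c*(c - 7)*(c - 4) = c^3 - 11*c^2 + 28*c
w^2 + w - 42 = (w - 6)*(w + 7)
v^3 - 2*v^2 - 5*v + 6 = (v - 3)*(v - 1)*(v + 2)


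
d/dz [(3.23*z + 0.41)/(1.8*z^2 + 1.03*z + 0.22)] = (-5.814*z^2 - 1.476*z + 0.2883)/(3.24*z^4 + 3.708*z^3 + 1.8529*z^2 + 0.4532*z + 0.0484)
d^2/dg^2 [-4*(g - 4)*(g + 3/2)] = -8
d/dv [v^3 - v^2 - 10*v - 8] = 3*v^2 - 2*v - 10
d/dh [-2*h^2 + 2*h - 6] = 2 - 4*h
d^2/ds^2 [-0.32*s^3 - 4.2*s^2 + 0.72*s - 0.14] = -1.92*s - 8.4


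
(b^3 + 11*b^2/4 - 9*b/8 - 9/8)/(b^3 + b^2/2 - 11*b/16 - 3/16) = 2*(2*b^2 + 7*b + 3)/(4*b^2 + 5*b + 1)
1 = 1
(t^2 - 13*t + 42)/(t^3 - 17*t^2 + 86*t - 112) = (t - 6)/(t^2 - 10*t + 16)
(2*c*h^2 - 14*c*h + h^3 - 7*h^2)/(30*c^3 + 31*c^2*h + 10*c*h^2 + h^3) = h*(h - 7)/(15*c^2 + 8*c*h + h^2)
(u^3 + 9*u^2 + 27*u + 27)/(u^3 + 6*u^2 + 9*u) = (u + 3)/u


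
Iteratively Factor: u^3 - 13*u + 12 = (u - 1)*(u^2 + u - 12) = (u - 3)*(u - 1)*(u + 4)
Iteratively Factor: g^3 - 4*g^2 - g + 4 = (g + 1)*(g^2 - 5*g + 4) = (g - 4)*(g + 1)*(g - 1)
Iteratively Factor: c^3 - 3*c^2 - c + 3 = (c - 1)*(c^2 - 2*c - 3) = (c - 3)*(c - 1)*(c + 1)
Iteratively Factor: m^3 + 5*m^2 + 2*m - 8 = (m + 4)*(m^2 + m - 2) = (m + 2)*(m + 4)*(m - 1)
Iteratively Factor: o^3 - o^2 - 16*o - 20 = (o - 5)*(o^2 + 4*o + 4) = (o - 5)*(o + 2)*(o + 2)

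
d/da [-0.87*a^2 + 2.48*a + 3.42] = 2.48 - 1.74*a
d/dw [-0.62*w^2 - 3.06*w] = -1.24*w - 3.06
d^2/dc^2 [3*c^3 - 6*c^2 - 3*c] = 18*c - 12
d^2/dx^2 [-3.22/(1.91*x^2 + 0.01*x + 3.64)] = (23.493764*x^2 + 0.123004*x - 3.22*(3.82*x + 0.01)*(7.64*x + 0.02) + 44.773456)/(1.91*x^2 + 0.01*x + 3.64)^3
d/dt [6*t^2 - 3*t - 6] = 12*t - 3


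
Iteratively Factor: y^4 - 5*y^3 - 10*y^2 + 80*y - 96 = (y - 3)*(y^3 - 2*y^2 - 16*y + 32) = (y - 3)*(y + 4)*(y^2 - 6*y + 8) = (y - 3)*(y - 2)*(y + 4)*(y - 4)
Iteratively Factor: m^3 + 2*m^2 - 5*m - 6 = (m + 1)*(m^2 + m - 6) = (m - 2)*(m + 1)*(m + 3)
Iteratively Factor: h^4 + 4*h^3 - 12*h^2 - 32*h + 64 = (h + 4)*(h^3 - 12*h + 16) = (h + 4)^2*(h^2 - 4*h + 4) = (h - 2)*(h + 4)^2*(h - 2)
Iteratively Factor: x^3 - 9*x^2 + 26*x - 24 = (x - 3)*(x^2 - 6*x + 8) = (x - 3)*(x - 2)*(x - 4)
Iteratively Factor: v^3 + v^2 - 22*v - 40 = (v + 2)*(v^2 - v - 20) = (v - 5)*(v + 2)*(v + 4)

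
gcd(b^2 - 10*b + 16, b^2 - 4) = b - 2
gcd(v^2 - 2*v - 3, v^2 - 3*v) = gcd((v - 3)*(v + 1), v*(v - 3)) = v - 3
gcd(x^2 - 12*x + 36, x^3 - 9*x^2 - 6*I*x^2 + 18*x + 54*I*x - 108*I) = x - 6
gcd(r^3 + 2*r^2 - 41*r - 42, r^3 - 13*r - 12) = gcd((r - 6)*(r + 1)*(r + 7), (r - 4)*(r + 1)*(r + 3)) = r + 1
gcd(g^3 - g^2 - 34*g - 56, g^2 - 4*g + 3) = 1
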